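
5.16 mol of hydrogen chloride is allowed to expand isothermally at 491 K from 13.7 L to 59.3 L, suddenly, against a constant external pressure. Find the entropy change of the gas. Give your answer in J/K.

Entropy is a state function, so ΔS_gas depends only on the end states.
For an isothermal ideal gas ΔS_gas = nR ln(V₂/V₁) = 5.16 × 8.314 × ln(59.3/13.7) = 62.9 J/K.

ΔS_gas = 62.9 J/K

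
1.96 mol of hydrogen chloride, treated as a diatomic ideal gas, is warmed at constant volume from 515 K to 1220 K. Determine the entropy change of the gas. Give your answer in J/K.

At constant volume, ΔS = nC_V ln(T₂/T₁) with C_V = 5R/2 = 20.79 J mol⁻¹ K⁻¹.
ΔS = 1.96 × 20.79 × ln(1220/515) = 35.1 J/K.

ΔS = 35.1 J/K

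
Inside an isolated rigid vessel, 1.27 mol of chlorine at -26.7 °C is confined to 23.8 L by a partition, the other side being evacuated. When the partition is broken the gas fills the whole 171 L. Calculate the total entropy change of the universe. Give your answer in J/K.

ΔS_universe = 20.8 J/K

No heat is exchanged and no work is done, so the ideal-gas temperature stays constant.
Entropy is a state function; using a reversible isothermal path, ΔS_gas = nR ln(V₂/V₁) = 1.27 × 8.314 × ln(171/23.8) = 20.8 J/K.
The insulated surroundings exchange no heat, so ΔS_surr = 0 and ΔS_universe = ΔS_gas.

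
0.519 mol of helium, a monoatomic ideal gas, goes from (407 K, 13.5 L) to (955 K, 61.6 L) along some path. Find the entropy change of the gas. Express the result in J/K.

ΔS = 12.1 J/K

Entropy is a state function: ΔS = nC_V ln(T₂/T₁) + nR ln(V₂/V₁), with C_V = 3R/2 = 12.47 J mol⁻¹ K⁻¹ for a monoatomic ideal gas.
ΔS = 0.519 × [12.47 × ln(955/407) + 8.314 × ln(61.6/13.5)] = 12.1 J/K.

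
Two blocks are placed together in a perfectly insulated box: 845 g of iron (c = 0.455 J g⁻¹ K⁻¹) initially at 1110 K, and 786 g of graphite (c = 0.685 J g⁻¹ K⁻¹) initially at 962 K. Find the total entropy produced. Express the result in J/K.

ΔS_total = 2.31 J/K

Energy balance: T_f = (m₁c₁T₁ + m₂c₂T₂)/(m₁c₁ + m₂c₂) = 1023.7 K.
ΔS₁ = m₁c₁ ln(T_f/T₁) = 384.475 × ln(1023.7/1110) = -31.134 J/K.
ΔS₂ = m₂c₂ ln(T_f/T₂) = 538.41 × ln(1023.7/962) = 33.447 J/K.
ΔS_total = -31.134 + 33.447 = 2.31 J/K.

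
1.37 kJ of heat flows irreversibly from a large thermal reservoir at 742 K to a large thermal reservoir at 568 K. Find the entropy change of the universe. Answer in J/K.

ΔS_total = 0.566 J/K

ΔS_hot = −Q/T_H = −1370/742 = -1.846 J/K and ΔS_cold = +Q/T_C = 1370/568 = 2.412 J/K.
ΔS_total = -1.846 + 2.412 = 0.566 J/K, positive as the second law requires.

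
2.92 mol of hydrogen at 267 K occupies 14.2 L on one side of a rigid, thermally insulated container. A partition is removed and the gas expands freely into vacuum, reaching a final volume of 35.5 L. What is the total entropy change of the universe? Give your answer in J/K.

No heat is exchanged and no work is done, so the ideal-gas temperature stays constant.
Entropy is a state function; using a reversible isothermal path, ΔS_gas = nR ln(V₂/V₁) = 2.92 × 8.314 × ln(35.5/14.2) = 22.2 J/K.
The insulated surroundings exchange no heat, so ΔS_surr = 0 and ΔS_universe = ΔS_gas.

ΔS_universe = 22.2 J/K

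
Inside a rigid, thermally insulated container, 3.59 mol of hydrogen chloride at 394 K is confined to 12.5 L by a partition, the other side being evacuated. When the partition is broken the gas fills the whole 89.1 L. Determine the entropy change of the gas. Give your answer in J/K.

ΔS_gas = 58.6 J/K

No heat is exchanged and no work is done, so the ideal-gas temperature stays constant.
Entropy is a state function; using a reversible isothermal path, ΔS_gas = nR ln(V₂/V₁) = 3.59 × 8.314 × ln(89.1/12.5) = 58.6 J/K.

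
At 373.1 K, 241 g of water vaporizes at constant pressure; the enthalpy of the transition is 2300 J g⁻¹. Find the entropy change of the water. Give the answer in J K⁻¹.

ΔS = 1490 J/K

Heat absorbed by the substance: Q = mL = 241 × 2300 = 554300 J.
At constant T, ΔS = Q_rev/T = 554300 / 373.1 = 1490 J/K.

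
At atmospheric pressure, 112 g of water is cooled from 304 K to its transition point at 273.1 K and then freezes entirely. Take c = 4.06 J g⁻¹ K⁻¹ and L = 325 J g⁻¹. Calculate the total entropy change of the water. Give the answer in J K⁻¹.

Cooling step: ΔS₁ = m c ln(T_tr/T_i) = 112 × 4.06 × ln(273.1/304) = -48.74 J/K.
Phase change: ΔS₂ = −mL/T_tr = −112 × 325 / 273.1 = -133.3 J/K.
ΔS_total = (-48.74) + (-133.3) = -182 J/K.

ΔS = -182 J/K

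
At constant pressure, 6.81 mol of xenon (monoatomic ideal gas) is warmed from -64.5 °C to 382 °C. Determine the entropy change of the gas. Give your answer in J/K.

In kelvin: T₁ = 208.65 K, T₂ = 655.15 K. At constant pressure, ΔS = nC_p ln(T₂/T₁) with C_p = 5R/2 = 20.79 J mol⁻¹ K⁻¹.
ΔS = 6.81 × 20.79 × ln(655.15/208.65) = 162 J/K.

ΔS = 162 J/K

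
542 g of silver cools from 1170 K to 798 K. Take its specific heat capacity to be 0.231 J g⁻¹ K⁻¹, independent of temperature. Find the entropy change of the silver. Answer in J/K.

ΔS = ∫dQ_rev/T = m c ln(T₂/T₁) = 542 × 0.231 × ln(798/1170) = -47.9 J/K.

ΔS = -47.9 J/K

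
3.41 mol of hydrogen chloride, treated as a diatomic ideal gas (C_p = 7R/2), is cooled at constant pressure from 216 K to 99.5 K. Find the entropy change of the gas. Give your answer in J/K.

At constant pressure, ΔS = nC_p ln(T₂/T₁) with C_p = 7R/2 = 29.1 J mol⁻¹ K⁻¹.
ΔS = 3.41 × 29.1 × ln(99.5/216) = -76.9 J/K.

ΔS = -76.9 J/K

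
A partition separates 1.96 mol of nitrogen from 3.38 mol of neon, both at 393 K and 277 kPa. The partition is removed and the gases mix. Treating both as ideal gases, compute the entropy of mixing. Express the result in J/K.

ΔS_mix = 29.2 J/K

Mole fractions: x_A = 1.96/5.34 = 0.367, x_B = 0.633.
ΔS_mix = −R(n_A ln x_A + n_B ln x_B) = −8.314 × (1.96 ln 0.367 + 3.38 ln 0.633) = 29.2 J/K.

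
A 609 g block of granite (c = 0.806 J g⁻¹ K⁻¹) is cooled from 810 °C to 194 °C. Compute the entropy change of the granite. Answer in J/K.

In kelvin: T₁ = 1083.15 K, T₂ = 467.15 K. ΔS = ∫dQ_rev/T = m c ln(T₂/T₁) = 609 × 0.806 × ln(467.15/1083.15) = -413 J/K.

ΔS = -413 J/K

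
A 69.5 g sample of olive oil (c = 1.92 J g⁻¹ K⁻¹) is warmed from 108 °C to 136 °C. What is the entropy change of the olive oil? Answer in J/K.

In kelvin: T₁ = 381.15 K, T₂ = 409.15 K. ΔS = ∫dQ_rev/T = m c ln(T₂/T₁) = 69.5 × 1.92 × ln(409.15/381.15) = 9.46 J/K.

ΔS = 9.46 J/K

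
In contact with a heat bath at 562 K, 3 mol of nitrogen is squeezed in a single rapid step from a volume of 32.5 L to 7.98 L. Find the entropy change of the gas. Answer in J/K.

ΔS_gas = -35 J/K

Entropy is a state function, so ΔS_gas depends only on the end states.
For an isothermal ideal gas ΔS_gas = nR ln(V₂/V₁) = 3 × 8.314 × ln(7.98/32.5) = -35 J/K.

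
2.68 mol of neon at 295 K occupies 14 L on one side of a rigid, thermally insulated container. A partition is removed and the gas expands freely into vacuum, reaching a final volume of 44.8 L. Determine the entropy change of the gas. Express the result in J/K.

No heat is exchanged and no work is done, so the ideal-gas temperature stays constant.
Entropy is a state function; using a reversible isothermal path, ΔS_gas = nR ln(V₂/V₁) = 2.68 × 8.314 × ln(44.8/14) = 25.9 J/K.

ΔS_gas = 25.9 J/K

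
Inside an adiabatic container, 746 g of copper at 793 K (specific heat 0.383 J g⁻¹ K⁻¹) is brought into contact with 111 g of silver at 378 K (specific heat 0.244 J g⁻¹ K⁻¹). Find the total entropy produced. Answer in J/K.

ΔS_total = 5.56 J/K

Energy balance: T_f = (m₁c₁T₁ + m₂c₂T₂)/(m₁c₁ + m₂c₂) = 757.07 K.
ΔS₁ = m₁c₁ ln(T_f/T₁) = 285.718 × ln(757.07/793) = -13.25 J/K.
ΔS₂ = m₂c₂ ln(T_f/T₂) = 27.084 × ln(757.07/378) = 18.81 J/K.
ΔS_total = -13.25 + 18.81 = 5.56 J/K.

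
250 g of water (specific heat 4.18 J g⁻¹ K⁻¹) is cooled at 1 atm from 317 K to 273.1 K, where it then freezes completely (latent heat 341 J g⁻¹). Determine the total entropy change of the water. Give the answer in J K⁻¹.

Cooling step: ΔS₁ = m c ln(T_tr/T_i) = 250 × 4.18 × ln(273.1/317) = -155.8 J/K.
Phase change: ΔS₂ = −mL/T_tr = −250 × 341 / 273.1 = -312.2 J/K.
ΔS_total = (-155.8) + (-312.2) = -468 J/K.

ΔS = -468 J/K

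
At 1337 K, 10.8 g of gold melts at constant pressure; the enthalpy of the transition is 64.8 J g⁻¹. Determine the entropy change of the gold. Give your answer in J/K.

Heat absorbed by the substance: Q = mL = 10.8 × 64.8 = 699.84 J.
At constant T, ΔS = Q_rev/T = 699.84 / 1337 = 0.523 J/K.

ΔS = 0.523 J/K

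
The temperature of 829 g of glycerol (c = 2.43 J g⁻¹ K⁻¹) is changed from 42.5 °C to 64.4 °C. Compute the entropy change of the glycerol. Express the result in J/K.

In kelvin: T₁ = 315.65 K, T₂ = 337.55 K. ΔS = ∫dQ_rev/T = m c ln(T₂/T₁) = 829 × 2.43 × ln(337.55/315.65) = 135 J/K.

ΔS = 135 J/K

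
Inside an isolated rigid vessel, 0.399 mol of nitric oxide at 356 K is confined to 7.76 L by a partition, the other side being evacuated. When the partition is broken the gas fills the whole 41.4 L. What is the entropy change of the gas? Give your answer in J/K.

For an ideal gas in free expansion Q = 0 and W = 0, so T is unchanged.
Entropy is a state function; using a reversible isothermal path, ΔS_gas = nR ln(V₂/V₁) = 0.399 × 8.314 × ln(41.4/7.76) = 5.55 J/K.

ΔS_gas = 5.55 J/K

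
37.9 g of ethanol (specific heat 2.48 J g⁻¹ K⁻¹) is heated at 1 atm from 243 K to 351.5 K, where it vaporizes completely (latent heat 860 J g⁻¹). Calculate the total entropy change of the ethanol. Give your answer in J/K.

ΔS = 127 J/K

Warming step: ΔS₁ = m c ln(T_tr/T_i) = 37.9 × 2.48 × ln(351.5/243) = 34.7 J/K.
Phase change: ΔS₂ = +mL/T_tr = 37.9 × 860 / 351.5 = 92.73 J/K.
ΔS_total = (34.7) + (92.73) = 127 J/K.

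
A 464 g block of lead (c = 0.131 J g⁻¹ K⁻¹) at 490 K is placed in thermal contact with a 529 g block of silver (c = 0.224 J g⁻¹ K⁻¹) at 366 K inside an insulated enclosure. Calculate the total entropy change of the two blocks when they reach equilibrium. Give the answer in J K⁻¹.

Energy balance: T_f = (m₁c₁T₁ + m₂c₂T₂)/(m₁c₁ + m₂c₂) = 408.04 K.
ΔS₁ = m₁c₁ ln(T_f/T₁) = 60.784 × ln(408.04/490) = -11.126 J/K.
ΔS₂ = m₂c₂ ln(T_f/T₂) = 118.496 × ln(408.04/366) = 12.885 J/K.
ΔS_total = -11.126 + 12.885 = 1.76 J/K.

ΔS_total = 1.76 J/K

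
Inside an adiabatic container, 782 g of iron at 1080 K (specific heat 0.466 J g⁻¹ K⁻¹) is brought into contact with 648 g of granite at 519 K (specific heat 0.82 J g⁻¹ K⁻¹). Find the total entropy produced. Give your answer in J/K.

ΔS_total = 59.4 J/K

Energy balance: T_f = (m₁c₁T₁ + m₂c₂T₂)/(m₁c₁ + m₂c₂) = 747.22 K.
ΔS₁ = m₁c₁ ln(T_f/T₁) = 364.412 × ln(747.22/1080) = -134.23 J/K.
ΔS₂ = m₂c₂ ln(T_f/T₂) = 531.36 × ln(747.22/519) = 193.66 J/K.
ΔS_total = -134.23 + 193.66 = 59.4 J/K.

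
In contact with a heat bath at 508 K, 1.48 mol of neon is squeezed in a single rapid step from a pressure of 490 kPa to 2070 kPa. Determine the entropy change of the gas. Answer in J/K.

ΔS_gas = -17.7 J/K

Entropy is a state function, so ΔS_gas depends only on the end states.
For an isothermal ideal gas ΔS_gas = nR ln(P₁/P₂) = 1.48 × 8.314 × ln(490/2070) = -17.7 J/K.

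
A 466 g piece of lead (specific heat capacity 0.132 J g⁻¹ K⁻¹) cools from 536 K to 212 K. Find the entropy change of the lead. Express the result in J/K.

ΔS = -57.1 J/K

ΔS = ∫dQ_rev/T = m c ln(T₂/T₁) = 466 × 0.132 × ln(212/536) = -57.1 J/K.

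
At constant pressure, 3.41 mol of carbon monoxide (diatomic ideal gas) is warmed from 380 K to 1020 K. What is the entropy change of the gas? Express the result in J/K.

At constant pressure, ΔS = nC_p ln(T₂/T₁) with C_p = 7R/2 = 29.1 J mol⁻¹ K⁻¹.
ΔS = 3.41 × 29.1 × ln(1020/380) = 98 J/K.

ΔS = 98 J/K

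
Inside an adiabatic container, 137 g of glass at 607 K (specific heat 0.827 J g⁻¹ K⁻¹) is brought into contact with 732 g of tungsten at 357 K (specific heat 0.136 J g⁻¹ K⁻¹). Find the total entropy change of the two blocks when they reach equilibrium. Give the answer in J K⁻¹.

Energy balance: T_f = (m₁c₁T₁ + m₂c₂T₂)/(m₁c₁ + m₂c₂) = 490.07 K.
ΔS₁ = m₁c₁ ln(T_f/T₁) = 113.299 × ln(490.07/607) = -24.24 J/K.
ΔS₂ = m₂c₂ ln(T_f/T₂) = 99.552 × ln(490.07/357) = 31.54 J/K.
ΔS_total = -24.24 + 31.54 = 7.3 J/K.

ΔS_total = 7.3 J/K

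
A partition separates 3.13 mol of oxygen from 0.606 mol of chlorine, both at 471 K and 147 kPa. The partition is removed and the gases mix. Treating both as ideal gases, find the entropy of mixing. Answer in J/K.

Mole fractions: x_A = 3.13/3.74 = 0.838, x_B = 0.162.
ΔS_mix = −R(n_A ln x_A + n_B ln x_B) = −8.314 × (3.13 ln 0.838 + 0.606 ln 0.162) = 13.8 J/K.

ΔS_mix = 13.8 J/K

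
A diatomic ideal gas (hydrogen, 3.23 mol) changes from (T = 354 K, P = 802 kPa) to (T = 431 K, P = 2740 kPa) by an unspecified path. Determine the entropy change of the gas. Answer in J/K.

ΔS = nC_p ln(T₂/T₁) − nR ln(P₂/P₁), with C_p = 7R/2 = 29.1 J mol⁻¹ K⁻¹ for a diatomic ideal gas.
ΔS = 3.23 × [29.1 × ln(431/354) − 8.314 × ln(2740/802)] = -14.5 J/K.

ΔS = -14.5 J/K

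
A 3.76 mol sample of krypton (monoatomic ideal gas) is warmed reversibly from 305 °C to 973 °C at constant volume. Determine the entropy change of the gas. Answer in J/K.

In kelvin: T₁ = 578.15 K, T₂ = 1246.15 K. At constant volume, ΔS = nC_V ln(T₂/T₁) with C_V = 3R/2 = 12.47 J mol⁻¹ K⁻¹.
ΔS = 3.76 × 12.47 × ln(1246.15/578.15) = 36 J/K.

ΔS = 36 J/K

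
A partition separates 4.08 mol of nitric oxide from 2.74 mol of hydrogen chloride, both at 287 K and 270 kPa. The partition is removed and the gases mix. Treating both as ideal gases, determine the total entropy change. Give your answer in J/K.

Mole fractions: x_A = 4.08/6.82 = 0.598, x_B = 0.402.
ΔS_mix = −R(n_A ln x_A + n_B ln x_B) = −8.314 × (4.08 ln 0.598 + 2.74 ln 0.402) = 38.2 J/K.

ΔS_mix = 38.2 J/K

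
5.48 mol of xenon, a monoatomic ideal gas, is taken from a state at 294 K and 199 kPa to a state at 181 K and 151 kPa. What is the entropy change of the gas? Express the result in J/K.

ΔS = -42.7 J/K

ΔS = nC_p ln(T₂/T₁) − nR ln(P₂/P₁), with C_p = 5R/2 = 20.79 J mol⁻¹ K⁻¹ for a monoatomic ideal gas.
ΔS = 5.48 × [20.79 × ln(181/294) − 8.314 × ln(151/199)] = -42.7 J/K.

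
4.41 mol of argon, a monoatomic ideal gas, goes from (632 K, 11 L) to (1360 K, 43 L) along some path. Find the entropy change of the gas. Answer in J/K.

ΔS = 92.1 J/K

Entropy is a state function: ΔS = nC_V ln(T₂/T₁) + nR ln(V₂/V₁), with C_V = 3R/2 = 12.47 J mol⁻¹ K⁻¹ for a monoatomic ideal gas.
ΔS = 4.41 × [12.47 × ln(1360/632) + 8.314 × ln(43/11)] = 92.1 J/K.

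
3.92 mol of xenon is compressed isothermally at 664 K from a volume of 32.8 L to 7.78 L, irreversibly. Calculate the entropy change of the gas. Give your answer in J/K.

ΔS_gas = -46.9 J/K

Entropy is a state function, so ΔS_gas depends only on the end states.
For an isothermal ideal gas ΔS_gas = nR ln(V₂/V₁) = 3.92 × 8.314 × ln(7.78/32.8) = -46.9 J/K.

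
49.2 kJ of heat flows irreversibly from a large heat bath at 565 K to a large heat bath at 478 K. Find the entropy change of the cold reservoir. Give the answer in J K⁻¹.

The cold reservoir gains heat Q, so ΔS_cold = +Q/T_C = 49200/478 = 103 J/K.

ΔS_cold = 103 J/K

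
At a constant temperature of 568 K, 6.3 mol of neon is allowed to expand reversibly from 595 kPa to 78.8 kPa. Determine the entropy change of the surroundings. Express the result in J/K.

ΔS_surr = -106 J/K

For an isothermal ideal gas ΔS_gas = nR ln(P₁/P₂) = 6.3 × 8.314 × ln(595/78.8) = 106 J/K.
The process is reversible, so ΔS_surr = −ΔS_gas = -106 J/K and ΔS_universe = 0.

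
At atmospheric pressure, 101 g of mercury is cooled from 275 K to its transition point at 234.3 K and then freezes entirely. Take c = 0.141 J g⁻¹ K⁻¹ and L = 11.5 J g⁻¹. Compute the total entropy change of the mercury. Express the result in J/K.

Cooling step: ΔS₁ = m c ln(T_tr/T_i) = 101 × 0.141 × ln(234.3/275) = -2.281 J/K.
Phase change: ΔS₂ = −mL/T_tr = −101 × 11.5 / 234.3 = -4.957 J/K.
ΔS_total = (-2.281) + (-4.957) = -7.24 J/K.

ΔS = -7.24 J/K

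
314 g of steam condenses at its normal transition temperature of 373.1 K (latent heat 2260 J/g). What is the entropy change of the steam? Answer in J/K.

ΔS = -1900 J/K

Heat released by the substance: Q = −mL = −314 × 2260 = −709640 J.
At constant T, ΔS = Q_rev/T = −709640 / 373.1 = -1900 J/K.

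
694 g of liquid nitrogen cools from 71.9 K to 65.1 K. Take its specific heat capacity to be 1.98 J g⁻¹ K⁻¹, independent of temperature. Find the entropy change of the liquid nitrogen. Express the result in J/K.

ΔS = ∫dQ_rev/T = m c ln(T₂/T₁) = 694 × 1.98 × ln(65.1/71.9) = -137 J/K.

ΔS = -137 J/K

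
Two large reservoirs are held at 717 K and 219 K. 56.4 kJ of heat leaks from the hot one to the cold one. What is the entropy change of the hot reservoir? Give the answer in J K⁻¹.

The hot reservoir loses heat Q, so ΔS_hot = −Q/T_H = −56400/717 = -78.7 J/K.

ΔS_hot = -78.7 J/K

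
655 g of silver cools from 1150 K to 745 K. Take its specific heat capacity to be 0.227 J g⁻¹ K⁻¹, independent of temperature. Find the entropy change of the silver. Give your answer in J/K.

ΔS = ∫dQ_rev/T = m c ln(T₂/T₁) = 655 × 0.227 × ln(745/1150) = -64.5 J/K.

ΔS = -64.5 J/K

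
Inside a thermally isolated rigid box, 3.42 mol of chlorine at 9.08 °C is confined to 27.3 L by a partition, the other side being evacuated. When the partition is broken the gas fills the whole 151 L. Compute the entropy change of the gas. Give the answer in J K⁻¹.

ΔS_gas = 48.6 J/K

For an ideal gas in free expansion Q = 0 and W = 0, so T is unchanged.
Entropy is a state function; using a reversible isothermal path, ΔS_gas = nR ln(V₂/V₁) = 3.42 × 8.314 × ln(151/27.3) = 48.6 J/K.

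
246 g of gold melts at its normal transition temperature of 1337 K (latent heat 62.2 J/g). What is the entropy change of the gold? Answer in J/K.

ΔS = 11.4 J/K

Heat absorbed by the substance: Q = mL = 246 × 62.2 = 15301.2 J.
At constant T, ΔS = Q_rev/T = 15301.2 / 1337 = 11.4 J/K.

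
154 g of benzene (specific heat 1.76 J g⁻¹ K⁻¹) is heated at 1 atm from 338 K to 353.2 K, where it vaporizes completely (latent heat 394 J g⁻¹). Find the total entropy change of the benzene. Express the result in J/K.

Warming step: ΔS₁ = m c ln(T_tr/T_i) = 154 × 1.76 × ln(353.2/338) = 11.92 J/K.
Phase change: ΔS₂ = +mL/T_tr = 154 × 394 / 353.2 = 171.8 J/K.
ΔS_total = (11.92) + (171.8) = 184 J/K.

ΔS = 184 J/K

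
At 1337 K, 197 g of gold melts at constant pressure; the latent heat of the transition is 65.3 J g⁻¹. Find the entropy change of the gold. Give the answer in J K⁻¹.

Heat absorbed by the substance: Q = mL = 197 × 65.3 = 12864.1 J.
At constant T, ΔS = Q_rev/T = 12864.1 / 1337 = 9.62 J/K.

ΔS = 9.62 J/K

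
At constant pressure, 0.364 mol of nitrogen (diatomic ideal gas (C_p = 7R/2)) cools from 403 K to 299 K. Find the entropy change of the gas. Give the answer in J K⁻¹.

At constant pressure, ΔS = nC_p ln(T₂/T₁) with C_p = 7R/2 = 29.1 J mol⁻¹ K⁻¹.
ΔS = 0.364 × 29.1 × ln(299/403) = -3.16 J/K.

ΔS = -3.16 J/K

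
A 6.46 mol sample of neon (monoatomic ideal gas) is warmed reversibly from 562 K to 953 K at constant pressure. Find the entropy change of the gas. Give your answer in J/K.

At constant pressure, ΔS = nC_p ln(T₂/T₁) with C_p = 5R/2 = 20.79 J mol⁻¹ K⁻¹.
ΔS = 6.46 × 20.79 × ln(953/562) = 70.9 J/K.

ΔS = 70.9 J/K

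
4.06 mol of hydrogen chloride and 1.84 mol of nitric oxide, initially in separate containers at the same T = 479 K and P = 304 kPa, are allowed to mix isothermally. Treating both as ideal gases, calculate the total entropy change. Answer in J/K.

Mole fractions: x_A = 4.06/5.9 = 0.688, x_B = 0.312.
ΔS_mix = −R(n_A ln x_A + n_B ln x_B) = −8.314 × (4.06 ln 0.688 + 1.84 ln 0.312) = 30.4 J/K.

ΔS_mix = 30.4 J/K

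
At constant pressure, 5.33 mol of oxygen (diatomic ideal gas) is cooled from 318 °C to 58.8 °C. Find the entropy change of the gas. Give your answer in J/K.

In kelvin: T₁ = 591.15 K, T₂ = 331.95 K. At constant pressure, ΔS = nC_p ln(T₂/T₁) with C_p = 7R/2 = 29.1 J mol⁻¹ K⁻¹.
ΔS = 5.33 × 29.1 × ln(331.95/591.15) = -89.5 J/K.

ΔS = -89.5 J/K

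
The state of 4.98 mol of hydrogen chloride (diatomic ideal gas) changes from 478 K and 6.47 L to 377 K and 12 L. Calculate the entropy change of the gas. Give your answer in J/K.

ΔS = 1.01 J/K

Entropy is a state function: ΔS = nC_V ln(T₂/T₁) + nR ln(V₂/V₁), with C_V = 5R/2 = 20.79 J mol⁻¹ K⁻¹ for a diatomic ideal gas.
ΔS = 4.98 × [20.79 × ln(377/478) + 8.314 × ln(12/6.47)] = 1.01 J/K.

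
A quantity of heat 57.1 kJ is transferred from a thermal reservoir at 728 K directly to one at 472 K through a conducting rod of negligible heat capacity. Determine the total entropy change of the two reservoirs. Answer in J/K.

ΔS_total = 42.5 J/K

ΔS_hot = −Q/T_H = −57100/728 = -78.434 J/K and ΔS_cold = +Q/T_C = 57100/472 = 120.97 J/K.
ΔS_total = -78.434 + 120.97 = 42.5 J/K, positive as the second law requires.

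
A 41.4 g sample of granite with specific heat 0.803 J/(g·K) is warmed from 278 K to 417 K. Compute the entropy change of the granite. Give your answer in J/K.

ΔS = 13.5 J/K

ΔS = ∫dQ_rev/T = m c ln(T₂/T₁) = 41.4 × 0.803 × ln(417/278) = 13.5 J/K.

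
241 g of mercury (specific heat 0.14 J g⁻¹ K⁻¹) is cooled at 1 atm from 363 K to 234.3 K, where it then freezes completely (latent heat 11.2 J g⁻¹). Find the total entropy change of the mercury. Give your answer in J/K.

Cooling step: ΔS₁ = m c ln(T_tr/T_i) = 241 × 0.14 × ln(234.3/363) = -14.77 J/K.
Phase change: ΔS₂ = −mL/T_tr = −241 × 11.2 / 234.3 = -11.52 J/K.
ΔS_total = (-14.77) + (-11.52) = -26.3 J/K.

ΔS = -26.3 J/K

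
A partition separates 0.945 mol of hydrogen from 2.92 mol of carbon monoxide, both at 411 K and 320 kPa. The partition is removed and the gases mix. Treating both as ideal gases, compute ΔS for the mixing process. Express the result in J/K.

ΔS_mix = 17.9 J/K

Mole fractions: x_A = 0.945/3.86 = 0.245, x_B = 0.755.
ΔS_mix = −R(n_A ln x_A + n_B ln x_B) = −8.314 × (0.945 ln 0.245 + 2.92 ln 0.755) = 17.9 J/K.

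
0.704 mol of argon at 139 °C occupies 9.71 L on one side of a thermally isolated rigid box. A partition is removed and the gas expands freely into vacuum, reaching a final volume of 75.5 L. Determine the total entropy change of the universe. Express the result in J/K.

ΔS_universe = 12 J/K

No heat is exchanged and no work is done, so the ideal-gas temperature stays constant.
Entropy is a state function; using a reversible isothermal path, ΔS_gas = nR ln(V₂/V₁) = 0.704 × 8.314 × ln(75.5/9.71) = 12 J/K.
The insulated surroundings exchange no heat, so ΔS_surr = 0 and ΔS_universe = ΔS_gas.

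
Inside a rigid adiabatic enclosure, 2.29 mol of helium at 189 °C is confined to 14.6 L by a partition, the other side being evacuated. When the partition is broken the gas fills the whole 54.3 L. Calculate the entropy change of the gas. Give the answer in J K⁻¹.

ΔS_gas = 25 J/K

No heat is exchanged and no work is done, so the ideal-gas temperature stays constant.
Entropy is a state function; using a reversible isothermal path, ΔS_gas = nR ln(V₂/V₁) = 2.29 × 8.314 × ln(54.3/14.6) = 25 J/K.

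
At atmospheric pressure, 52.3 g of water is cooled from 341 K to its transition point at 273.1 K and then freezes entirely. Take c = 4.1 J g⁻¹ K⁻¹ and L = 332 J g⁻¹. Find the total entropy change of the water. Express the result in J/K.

Cooling step: ΔS₁ = m c ln(T_tr/T_i) = 52.3 × 4.1 × ln(273.1/341) = -47.61 J/K.
Phase change: ΔS₂ = −mL/T_tr = −52.3 × 332 / 273.1 = -63.58 J/K.
ΔS_total = (-47.61) + (-63.58) = -111 J/K.

ΔS = -111 J/K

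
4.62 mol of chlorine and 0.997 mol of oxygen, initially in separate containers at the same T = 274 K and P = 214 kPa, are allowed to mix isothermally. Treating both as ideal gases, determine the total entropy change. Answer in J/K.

Mole fractions: x_A = 4.62/5.62 = 0.823, x_B = 0.177.
ΔS_mix = −R(n_A ln x_A + n_B ln x_B) = −8.314 × (4.62 ln 0.823 + 0.997 ln 0.177) = 21.8 J/K.

ΔS_mix = 21.8 J/K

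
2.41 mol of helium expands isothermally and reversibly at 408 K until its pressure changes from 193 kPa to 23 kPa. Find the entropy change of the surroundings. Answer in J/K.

ΔS_surr = -42.6 J/K

For an isothermal ideal gas ΔS_gas = nR ln(P₁/P₂) = 2.41 × 8.314 × ln(193/23) = 42.6 J/K.
The process is reversible, so ΔS_surr = −ΔS_gas = -42.6 J/K and ΔS_universe = 0.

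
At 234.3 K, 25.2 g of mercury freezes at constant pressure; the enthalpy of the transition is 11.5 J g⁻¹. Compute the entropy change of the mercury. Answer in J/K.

ΔS = -1.24 J/K

Heat released by the substance: Q = −mL = −25.2 × 11.5 = −289.8 J.
At constant T, ΔS = Q_rev/T = −289.8 / 234.3 = -1.24 J/K.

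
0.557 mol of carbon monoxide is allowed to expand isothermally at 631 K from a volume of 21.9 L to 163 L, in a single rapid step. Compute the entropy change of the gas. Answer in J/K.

ΔS_gas = 9.3 J/K

Entropy is a state function, so ΔS_gas depends only on the end states.
For an isothermal ideal gas ΔS_gas = nR ln(V₂/V₁) = 0.557 × 8.314 × ln(163/21.9) = 9.3 J/K.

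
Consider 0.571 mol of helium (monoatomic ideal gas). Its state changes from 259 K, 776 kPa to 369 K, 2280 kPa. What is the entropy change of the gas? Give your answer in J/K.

ΔS = -0.916 J/K

ΔS = nC_p ln(T₂/T₁) − nR ln(P₂/P₁), with C_p = 5R/2 = 20.79 J mol⁻¹ K⁻¹ for a monoatomic ideal gas.
ΔS = 0.571 × [20.79 × ln(369/259) − 8.314 × ln(2280/776)] = -0.916 J/K.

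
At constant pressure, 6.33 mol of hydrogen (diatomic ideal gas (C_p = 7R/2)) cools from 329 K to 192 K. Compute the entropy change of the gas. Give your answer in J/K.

At constant pressure, ΔS = nC_p ln(T₂/T₁) with C_p = 7R/2 = 29.1 J mol⁻¹ K⁻¹.
ΔS = 6.33 × 29.1 × ln(192/329) = -99.2 J/K.

ΔS = -99.2 J/K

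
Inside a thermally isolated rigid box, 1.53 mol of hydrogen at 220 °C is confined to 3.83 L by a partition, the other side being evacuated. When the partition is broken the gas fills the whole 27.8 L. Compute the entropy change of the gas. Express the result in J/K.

ΔS_gas = 25.2 J/K

For an ideal gas in free expansion Q = 0 and W = 0, so T is unchanged.
Entropy is a state function; using a reversible isothermal path, ΔS_gas = nR ln(V₂/V₁) = 1.53 × 8.314 × ln(27.8/3.83) = 25.2 J/K.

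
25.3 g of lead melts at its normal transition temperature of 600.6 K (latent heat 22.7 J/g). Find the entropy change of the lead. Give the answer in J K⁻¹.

ΔS = 0.956 J/K

Heat absorbed by the substance: Q = mL = 25.3 × 22.7 = 574.31 J.
At constant T, ΔS = Q_rev/T = 574.31 / 600.6 = 0.956 J/K.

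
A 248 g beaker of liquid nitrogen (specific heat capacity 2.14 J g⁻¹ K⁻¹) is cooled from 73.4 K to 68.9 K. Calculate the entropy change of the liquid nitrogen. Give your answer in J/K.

ΔS = ∫dQ_rev/T = m c ln(T₂/T₁) = 248 × 2.14 × ln(68.9/73.4) = -33.6 J/K.

ΔS = -33.6 J/K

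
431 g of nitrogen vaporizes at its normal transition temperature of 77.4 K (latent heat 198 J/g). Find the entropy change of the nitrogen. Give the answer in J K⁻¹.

Heat absorbed by the substance: Q = mL = 431 × 198 = 85338 J.
At constant T, ΔS = Q_rev/T = 85338 / 77.4 = 1100 J/K.

ΔS = 1100 J/K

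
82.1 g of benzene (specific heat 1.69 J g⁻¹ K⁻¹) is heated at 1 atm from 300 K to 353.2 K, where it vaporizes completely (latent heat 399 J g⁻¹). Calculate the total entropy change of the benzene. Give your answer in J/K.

ΔS = 115 J/K

Warming step: ΔS₁ = m c ln(T_tr/T_i) = 82.1 × 1.69 × ln(353.2/300) = 22.65 J/K.
Phase change: ΔS₂ = +mL/T_tr = 82.1 × 399 / 353.2 = 92.75 J/K.
ΔS_total = (22.65) + (92.75) = 115 J/K.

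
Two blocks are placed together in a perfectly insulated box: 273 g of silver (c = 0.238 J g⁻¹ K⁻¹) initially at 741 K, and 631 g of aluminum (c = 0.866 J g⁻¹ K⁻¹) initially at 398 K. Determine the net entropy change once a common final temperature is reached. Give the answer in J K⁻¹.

Energy balance: T_f = (m₁c₁T₁ + m₂c₂T₂)/(m₁c₁ + m₂c₂) = 434.45 K.
ΔS₁ = m₁c₁ ln(T_f/T₁) = 64.974 × ln(434.45/741) = -34.69 J/K.
ΔS₂ = m₂c₂ ln(T_f/T₂) = 546.446 × ln(434.45/398) = 47.88 J/K.
ΔS_total = -34.69 + 47.88 = 13.2 J/K.

ΔS_total = 13.2 J/K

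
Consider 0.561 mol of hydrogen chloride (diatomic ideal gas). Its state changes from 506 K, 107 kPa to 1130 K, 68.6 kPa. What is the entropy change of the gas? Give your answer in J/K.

ΔS = 15.2 J/K

ΔS = nC_p ln(T₂/T₁) − nR ln(P₂/P₁), with C_p = 7R/2 = 29.1 J mol⁻¹ K⁻¹ for a diatomic ideal gas.
ΔS = 0.561 × [29.1 × ln(1130/506) − 8.314 × ln(68.6/107)] = 15.2 J/K.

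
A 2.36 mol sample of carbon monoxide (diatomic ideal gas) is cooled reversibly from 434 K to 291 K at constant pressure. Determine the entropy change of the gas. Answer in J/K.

ΔS = -27.5 J/K

At constant pressure, ΔS = nC_p ln(T₂/T₁) with C_p = 7R/2 = 29.1 J mol⁻¹ K⁻¹.
ΔS = 2.36 × 29.1 × ln(291/434) = -27.5 J/K.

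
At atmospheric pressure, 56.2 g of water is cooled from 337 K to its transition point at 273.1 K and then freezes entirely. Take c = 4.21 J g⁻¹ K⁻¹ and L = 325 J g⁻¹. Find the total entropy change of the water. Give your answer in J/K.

ΔS = -117 J/K

Cooling step: ΔS₁ = m c ln(T_tr/T_i) = 56.2 × 4.21 × ln(273.1/337) = -49.74 J/K.
Phase change: ΔS₂ = −mL/T_tr = −56.2 × 325 / 273.1 = -66.88 J/K.
ΔS_total = (-49.74) + (-66.88) = -117 J/K.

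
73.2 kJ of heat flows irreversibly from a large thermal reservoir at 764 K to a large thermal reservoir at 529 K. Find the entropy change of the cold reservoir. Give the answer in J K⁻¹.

ΔS_cold = 138 J/K

The cold reservoir gains heat Q, so ΔS_cold = +Q/T_C = 73200/529 = 138 J/K.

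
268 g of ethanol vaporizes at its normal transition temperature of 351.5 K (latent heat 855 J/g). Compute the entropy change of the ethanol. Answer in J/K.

Heat absorbed by the substance: Q = mL = 268 × 855 = 229140 J.
At constant T, ΔS = Q_rev/T = 229140 / 351.5 = 652 J/K.

ΔS = 652 J/K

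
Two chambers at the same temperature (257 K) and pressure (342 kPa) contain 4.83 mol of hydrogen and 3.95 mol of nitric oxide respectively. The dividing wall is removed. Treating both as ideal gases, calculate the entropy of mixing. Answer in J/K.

ΔS_mix = 50.2 J/K

Mole fractions: x_A = 4.83/8.78 = 0.55, x_B = 0.45.
ΔS_mix = −R(n_A ln x_A + n_B ln x_B) = −8.314 × (4.83 ln 0.55 + 3.95 ln 0.45) = 50.2 J/K.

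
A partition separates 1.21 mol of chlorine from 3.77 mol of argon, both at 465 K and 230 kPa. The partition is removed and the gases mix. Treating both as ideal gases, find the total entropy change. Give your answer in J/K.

ΔS_mix = 23 J/K

Mole fractions: x_A = 1.21/4.98 = 0.243, x_B = 0.757.
ΔS_mix = −R(n_A ln x_A + n_B ln x_B) = −8.314 × (1.21 ln 0.243 + 3.77 ln 0.757) = 23 J/K.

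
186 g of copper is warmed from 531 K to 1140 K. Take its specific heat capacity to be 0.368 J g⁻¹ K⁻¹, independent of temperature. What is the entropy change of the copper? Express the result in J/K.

ΔS = 52.3 J/K

ΔS = ∫dQ_rev/T = m c ln(T₂/T₁) = 186 × 0.368 × ln(1140/531) = 52.3 J/K.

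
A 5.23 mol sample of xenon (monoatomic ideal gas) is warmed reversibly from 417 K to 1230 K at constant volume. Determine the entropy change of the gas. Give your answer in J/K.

ΔS = 70.6 J/K

At constant volume, ΔS = nC_V ln(T₂/T₁) with C_V = 3R/2 = 12.47 J mol⁻¹ K⁻¹.
ΔS = 5.23 × 12.47 × ln(1230/417) = 70.6 J/K.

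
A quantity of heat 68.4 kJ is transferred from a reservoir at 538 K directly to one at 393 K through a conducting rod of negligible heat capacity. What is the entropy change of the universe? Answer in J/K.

ΔS_total = 46.9 J/K

ΔS_hot = −Q/T_H = −68400/538 = -127.1 J/K and ΔS_cold = +Q/T_C = 68400/393 = 174 J/K.
ΔS_total = -127.1 + 174 = 46.9 J/K, positive as the second law requires.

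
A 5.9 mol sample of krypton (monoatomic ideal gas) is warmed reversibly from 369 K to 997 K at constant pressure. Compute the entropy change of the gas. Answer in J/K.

At constant pressure, ΔS = nC_p ln(T₂/T₁) with C_p = 5R/2 = 20.79 J mol⁻¹ K⁻¹.
ΔS = 5.9 × 20.79 × ln(997/369) = 122 J/K.

ΔS = 122 J/K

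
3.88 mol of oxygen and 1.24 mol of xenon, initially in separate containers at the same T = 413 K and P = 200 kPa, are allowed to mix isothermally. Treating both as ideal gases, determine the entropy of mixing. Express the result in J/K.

ΔS_mix = 23.6 J/K

Mole fractions: x_A = 3.88/5.12 = 0.758, x_B = 0.242.
ΔS_mix = −R(n_A ln x_A + n_B ln x_B) = −8.314 × (3.88 ln 0.758 + 1.24 ln 0.242) = 23.6 J/K.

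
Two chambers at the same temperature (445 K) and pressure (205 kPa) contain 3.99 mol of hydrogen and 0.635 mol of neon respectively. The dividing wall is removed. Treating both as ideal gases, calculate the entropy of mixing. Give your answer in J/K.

ΔS_mix = 15.4 J/K

Mole fractions: x_A = 3.99/4.62 = 0.863, x_B = 0.137.
ΔS_mix = −R(n_A ln x_A + n_B ln x_B) = −8.314 × (3.99 ln 0.863 + 0.635 ln 0.137) = 15.4 J/K.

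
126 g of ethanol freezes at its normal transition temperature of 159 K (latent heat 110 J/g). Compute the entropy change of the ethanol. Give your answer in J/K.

Heat released by the substance: Q = −mL = −126 × 110 = −13860 J.
At constant T, ΔS = Q_rev/T = −13860 / 159 = -87.2 J/K.

ΔS = -87.2 J/K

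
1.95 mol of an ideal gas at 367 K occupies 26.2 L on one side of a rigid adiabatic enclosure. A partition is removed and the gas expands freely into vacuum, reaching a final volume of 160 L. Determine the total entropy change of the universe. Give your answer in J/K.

ΔS_universe = 29.3 J/K

No heat is exchanged and no work is done, so the ideal-gas temperature stays constant.
Entropy is a state function; using a reversible isothermal path, ΔS_gas = nR ln(V₂/V₁) = 1.95 × 8.314 × ln(160/26.2) = 29.3 J/K.
The insulated surroundings exchange no heat, so ΔS_surr = 0 and ΔS_universe = ΔS_gas.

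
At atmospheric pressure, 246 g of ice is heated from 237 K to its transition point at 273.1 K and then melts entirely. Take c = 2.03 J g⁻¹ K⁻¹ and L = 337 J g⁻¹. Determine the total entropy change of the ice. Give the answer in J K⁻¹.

Warming step: ΔS₁ = m c ln(T_tr/T_i) = 246 × 2.03 × ln(273.1/237) = 70.8 J/K.
Phase change: ΔS₂ = +mL/T_tr = 246 × 337 / 273.1 = 303.6 J/K.
ΔS_total = (70.8) + (303.6) = 374 J/K.

ΔS = 374 J/K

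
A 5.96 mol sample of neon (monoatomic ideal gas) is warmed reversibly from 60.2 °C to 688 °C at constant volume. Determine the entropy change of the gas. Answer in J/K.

In kelvin: T₁ = 333.35 K, T₂ = 961.15 K. At constant volume, ΔS = nC_V ln(T₂/T₁) with C_V = 3R/2 = 12.47 J mol⁻¹ K⁻¹.
ΔS = 5.96 × 12.47 × ln(961.15/333.35) = 78.7 J/K.

ΔS = 78.7 J/K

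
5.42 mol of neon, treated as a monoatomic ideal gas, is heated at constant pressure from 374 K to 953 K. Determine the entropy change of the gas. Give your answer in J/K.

ΔS = 105 J/K

At constant pressure, ΔS = nC_p ln(T₂/T₁) with C_p = 5R/2 = 20.79 J mol⁻¹ K⁻¹.
ΔS = 5.42 × 20.79 × ln(953/374) = 105 J/K.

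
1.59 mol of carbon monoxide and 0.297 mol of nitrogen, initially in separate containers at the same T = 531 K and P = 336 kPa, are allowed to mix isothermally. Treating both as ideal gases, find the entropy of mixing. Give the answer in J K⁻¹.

ΔS_mix = 6.83 J/K

Mole fractions: x_A = 1.59/1.89 = 0.843, x_B = 0.157.
ΔS_mix = −R(n_A ln x_A + n_B ln x_B) = −8.314 × (1.59 ln 0.843 + 0.297 ln 0.157) = 6.83 J/K.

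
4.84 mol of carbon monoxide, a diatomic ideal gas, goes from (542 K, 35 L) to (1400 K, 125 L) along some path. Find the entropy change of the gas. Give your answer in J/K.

ΔS = 147 J/K

Entropy is a state function: ΔS = nC_V ln(T₂/T₁) + nR ln(V₂/V₁), with C_V = 5R/2 = 20.79 J mol⁻¹ K⁻¹ for a diatomic ideal gas.
ΔS = 4.84 × [20.79 × ln(1400/542) + 8.314 × ln(125/35)] = 147 J/K.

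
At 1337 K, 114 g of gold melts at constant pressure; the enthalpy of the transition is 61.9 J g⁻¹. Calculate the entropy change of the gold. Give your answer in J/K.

Heat absorbed by the substance: Q = mL = 114 × 61.9 = 7056.6 J.
At constant T, ΔS = Q_rev/T = 7056.6 / 1337 = 5.28 J/K.

ΔS = 5.28 J/K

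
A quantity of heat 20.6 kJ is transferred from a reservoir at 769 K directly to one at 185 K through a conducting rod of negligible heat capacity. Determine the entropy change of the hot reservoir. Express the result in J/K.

ΔS_hot = -26.8 J/K

The hot reservoir loses heat Q, so ΔS_hot = −Q/T_H = −20600/769 = -26.8 J/K.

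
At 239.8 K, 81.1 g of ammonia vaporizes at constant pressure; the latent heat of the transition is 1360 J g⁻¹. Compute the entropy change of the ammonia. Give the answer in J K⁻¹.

ΔS = 460 J/K

Heat absorbed by the substance: Q = mL = 81.1 × 1360 = 110296 J.
At constant T, ΔS = Q_rev/T = 110296 / 239.8 = 460 J/K.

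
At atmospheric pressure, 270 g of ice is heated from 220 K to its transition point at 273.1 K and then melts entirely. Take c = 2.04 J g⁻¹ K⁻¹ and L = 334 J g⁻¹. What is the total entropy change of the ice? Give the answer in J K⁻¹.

ΔS = 449 J/K

Warming step: ΔS₁ = m c ln(T_tr/T_i) = 270 × 2.04 × ln(273.1/220) = 119.1 J/K.
Phase change: ΔS₂ = +mL/T_tr = 270 × 334 / 273.1 = 330.2 J/K.
ΔS_total = (119.1) + (330.2) = 449 J/K.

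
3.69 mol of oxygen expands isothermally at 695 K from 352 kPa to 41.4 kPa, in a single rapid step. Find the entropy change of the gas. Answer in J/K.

Entropy is a state function, so ΔS_gas depends only on the end states.
For an isothermal ideal gas ΔS_gas = nR ln(P₁/P₂) = 3.69 × 8.314 × ln(352/41.4) = 65.7 J/K.

ΔS_gas = 65.7 J/K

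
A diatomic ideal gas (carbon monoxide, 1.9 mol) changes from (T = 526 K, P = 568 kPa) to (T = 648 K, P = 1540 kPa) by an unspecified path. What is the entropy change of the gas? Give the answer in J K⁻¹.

ΔS = -4.22 J/K

ΔS = nC_p ln(T₂/T₁) − nR ln(P₂/P₁), with C_p = 7R/2 = 29.1 J mol⁻¹ K⁻¹ for a diatomic ideal gas.
ΔS = 1.9 × [29.1 × ln(648/526) − 8.314 × ln(1540/568)] = -4.22 J/K.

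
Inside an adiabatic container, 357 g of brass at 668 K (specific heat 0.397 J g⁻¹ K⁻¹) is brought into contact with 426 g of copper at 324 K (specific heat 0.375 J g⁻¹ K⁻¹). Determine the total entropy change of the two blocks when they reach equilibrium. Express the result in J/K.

ΔS_total = 19.5 J/K

Energy balance: T_f = (m₁c₁T₁ + m₂c₂T₂)/(m₁c₁ + m₂c₂) = 485.72 K.
ΔS₁ = m₁c₁ ln(T_f/T₁) = 141.729 × ln(485.72/668) = -45.16 J/K.
ΔS₂ = m₂c₂ ln(T_f/T₂) = 159.75 × ln(485.72/324) = 64.68 J/K.
ΔS_total = -45.16 + 64.68 = 19.5 J/K.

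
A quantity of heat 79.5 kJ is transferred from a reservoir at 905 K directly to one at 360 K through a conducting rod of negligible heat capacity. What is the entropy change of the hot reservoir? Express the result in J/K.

ΔS_hot = -87.8 J/K

The hot reservoir loses heat Q, so ΔS_hot = −Q/T_H = −79500/905 = -87.8 J/K.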